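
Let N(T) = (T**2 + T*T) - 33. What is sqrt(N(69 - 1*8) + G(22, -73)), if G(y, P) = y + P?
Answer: sqrt(7358) ≈ 85.779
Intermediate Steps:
N(T) = -33 + 2*T**2 (N(T) = (T**2 + T**2) - 33 = 2*T**2 - 33 = -33 + 2*T**2)
G(y, P) = P + y
sqrt(N(69 - 1*8) + G(22, -73)) = sqrt((-33 + 2*(69 - 1*8)**2) + (-73 + 22)) = sqrt((-33 + 2*(69 - 8)**2) - 51) = sqrt((-33 + 2*61**2) - 51) = sqrt((-33 + 2*3721) - 51) = sqrt((-33 + 7442) - 51) = sqrt(7409 - 51) = sqrt(7358)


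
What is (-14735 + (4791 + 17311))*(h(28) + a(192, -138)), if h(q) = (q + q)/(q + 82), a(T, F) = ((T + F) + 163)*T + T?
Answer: 16959629636/55 ≈ 3.0836e+8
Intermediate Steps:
a(T, F) = T + T*(163 + F + T) (a(T, F) = ((F + T) + 163)*T + T = (163 + F + T)*T + T = T*(163 + F + T) + T = T + T*(163 + F + T))
h(q) = 2*q/(82 + q) (h(q) = (2*q)/(82 + q) = 2*q/(82 + q))
(-14735 + (4791 + 17311))*(h(28) + a(192, -138)) = (-14735 + (4791 + 17311))*(2*28/(82 + 28) + 192*(164 - 138 + 192)) = (-14735 + 22102)*(2*28/110 + 192*218) = 7367*(2*28*(1/110) + 41856) = 7367*(28/55 + 41856) = 7367*(2302108/55) = 16959629636/55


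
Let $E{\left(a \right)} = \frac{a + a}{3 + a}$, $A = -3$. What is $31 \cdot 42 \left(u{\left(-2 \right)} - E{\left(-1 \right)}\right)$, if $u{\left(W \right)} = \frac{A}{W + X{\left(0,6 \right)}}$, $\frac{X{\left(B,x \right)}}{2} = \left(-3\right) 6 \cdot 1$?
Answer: $\frac{26691}{19} \approx 1404.8$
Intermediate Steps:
$X{\left(B,x \right)} = -36$ ($X{\left(B,x \right)} = 2 \left(-3\right) 6 \cdot 1 = 2 \left(\left(-18\right) 1\right) = 2 \left(-18\right) = -36$)
$E{\left(a \right)} = \frac{2 a}{3 + a}$
$u{\left(W \right)} = - \frac{3}{-36 + W}$ ($u{\left(W \right)} = - \frac{3}{W - 36} = - \frac{3}{-36 + W}$)
$31 \cdot 42 \left(u{\left(-2 \right)} - E{\left(-1 \right)}\right) = 31 \cdot 42 \left(- \frac{3}{-36 - 2} - 2 \left(-1\right) \frac{1}{3 - 1}\right) = 1302 \left(- \frac{3}{-38} - 2 \left(-1\right) \frac{1}{2}\right) = 1302 \left(\left(-3\right) \left(- \frac{1}{38}\right) - 2 \left(-1\right) \frac{1}{2}\right) = 1302 \left(\frac{3}{38} - -1\right) = 1302 \left(\frac{3}{38} + 1\right) = 1302 \cdot \frac{41}{38} = \frac{26691}{19}$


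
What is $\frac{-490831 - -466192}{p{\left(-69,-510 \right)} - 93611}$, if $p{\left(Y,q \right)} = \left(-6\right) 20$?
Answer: $\frac{24639}{93731} \approx 0.26287$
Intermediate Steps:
$p{\left(Y,q \right)} = -120$
$\frac{-490831 - -466192}{p{\left(-69,-510 \right)} - 93611} = \frac{-490831 - -466192}{-120 - 93611} = \frac{-490831 + 466192}{-93731} = \left(-24639\right) \left(- \frac{1}{93731}\right) = \frac{24639}{93731}$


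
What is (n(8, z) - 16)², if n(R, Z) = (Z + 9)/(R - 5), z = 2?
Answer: 1369/9 ≈ 152.11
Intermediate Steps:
n(R, Z) = (9 + Z)/(-5 + R)
(n(8, z) - 16)² = ((9 + 2)/(-5 + 8) - 16)² = (11/3 - 16)² = (-37/3)² = 1369/9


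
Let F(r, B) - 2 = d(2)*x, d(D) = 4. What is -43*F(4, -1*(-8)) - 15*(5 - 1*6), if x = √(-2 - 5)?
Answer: -71 - 172*I*√7 ≈ -71.0 - 455.07*I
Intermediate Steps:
x = I*√7 (x = √(-7) = I*√7 ≈ 2.6458*I)
F(r, B) = 2 + 4*I*√7 (F(r, B) = 2 + 4*(I*√7) = 2 + 4*I*√7)
-43*F(4, -1*(-8)) - 15*(5 - 1*6) = -43*(2 + 4*I*√7) - 15*(5 - 1*6) = (-86 - 172*I*√7) - 15*(5 - 6) = (-86 - 172*I*√7) - 15*(-1) = (-86 - 172*I*√7) + 15 = -71 - 172*I*√7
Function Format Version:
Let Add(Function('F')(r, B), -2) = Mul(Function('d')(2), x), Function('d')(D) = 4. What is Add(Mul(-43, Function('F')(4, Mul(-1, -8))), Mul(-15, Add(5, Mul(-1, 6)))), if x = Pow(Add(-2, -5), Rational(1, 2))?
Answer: Add(-71, Mul(-172, I, Pow(7, Rational(1, 2)))) ≈ Add(-71.000, Mul(-455.07, I))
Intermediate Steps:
x = Mul(I, Pow(7, Rational(1, 2))) (x = Pow(-7, Rational(1, 2)) = Mul(I, Pow(7, Rational(1, 2))) ≈ Mul(2.6458, I))
Function('F')(r, B) = Add(2, Mul(4, I, Pow(7, Rational(1, 2)))) (Function('F')(r, B) = Add(2, Mul(4, Mul(I, Pow(7, Rational(1, 2))))) = Add(2, Mul(4, I, Pow(7, Rational(1, 2)))))
Add(Mul(-43, Function('F')(4, Mul(-1, -8))), Mul(-15, Add(5, Mul(-1, 6)))) = Add(Mul(-43, Add(2, Mul(4, I, Pow(7, Rational(1, 2))))), Mul(-15, Add(5, Mul(-1, 6)))) = Add(Add(-86, Mul(-172, I, Pow(7, Rational(1, 2)))), Mul(-15, Add(5, -6))) = Add(Add(-86, Mul(-172, I, Pow(7, Rational(1, 2)))), Mul(-15, -1)) = Add(Add(-86, Mul(-172, I, Pow(7, Rational(1, 2)))), 15) = Add(-71, Mul(-172, I, Pow(7, Rational(1, 2))))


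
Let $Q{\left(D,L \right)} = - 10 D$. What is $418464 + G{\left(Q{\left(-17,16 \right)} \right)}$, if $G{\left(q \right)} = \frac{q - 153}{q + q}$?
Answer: $\frac{8369281}{20} \approx 4.1846 \cdot 10^{5}$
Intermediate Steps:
$G{\left(q \right)} = \frac{-153 + q}{2 q}$
$418464 + G{\left(Q{\left(-17,16 \right)} \right)} = 418464 + \frac{-153 - -170}{2 \left(\left(-10\right) \left(-17\right)\right)} = 418464 + \frac{-153 + 170}{2 \cdot 170} = 418464 + \frac{1}{2} \cdot \frac{1}{170} \cdot 17 = 418464 + \frac{1}{20} = \frac{8369281}{20}$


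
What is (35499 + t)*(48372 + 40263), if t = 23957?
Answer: 5269882560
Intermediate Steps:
(35499 + t)*(48372 + 40263) = (35499 + 23957)*(48372 + 40263) = 59456*88635 = 5269882560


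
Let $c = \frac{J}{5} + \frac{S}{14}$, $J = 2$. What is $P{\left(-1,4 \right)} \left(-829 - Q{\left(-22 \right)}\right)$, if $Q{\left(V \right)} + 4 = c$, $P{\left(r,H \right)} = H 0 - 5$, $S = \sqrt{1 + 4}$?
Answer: $4127 + \frac{5 \sqrt{5}}{14} \approx 4127.8$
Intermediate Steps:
$S = \sqrt{5} \approx 2.2361$
$P{\left(r,H \right)} = -5$ ($P{\left(r,H \right)} = 0 - 5 = -5$)
$c = \frac{2}{5} + \frac{\sqrt{5}}{14} \approx 0.55972$
$Q{\left(V \right)} = - \frac{18}{5} + \frac{\sqrt{5}}{14}$ ($Q{\left(V \right)} = -4 + \left(\frac{2}{5} + \frac{\sqrt{5}}{14}\right) = - \frac{18}{5} + \frac{\sqrt{5}}{14}$)
$P{\left(-1,4 \right)} \left(-829 - Q{\left(-22 \right)}\right) = - 5 \left(-829 - \left(- \frac{18}{5} + \frac{\sqrt{5}}{14}\right)\right) = - 5 \left(-829 + \left(\frac{18}{5} - \frac{\sqrt{5}}{14}\right)\right) = - 5 \left(- \frac{4127}{5} - \frac{\sqrt{5}}{14}\right) = 4127 + \frac{5 \sqrt{5}}{14}$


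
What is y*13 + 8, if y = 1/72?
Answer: 589/72 ≈ 8.1806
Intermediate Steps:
y = 1/72 ≈ 0.013889
y*13 + 8 = (1/72)*13 + 8 = 13/72 + 8 = 589/72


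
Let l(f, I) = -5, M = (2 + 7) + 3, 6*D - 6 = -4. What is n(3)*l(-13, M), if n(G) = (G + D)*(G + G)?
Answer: -100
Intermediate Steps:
D = ⅓ (D = 1 + (⅙)*(-4) = 1 - ⅔ = ⅓ ≈ 0.33333)
M = 12 (M = 9 + 3 = 12)
n(G) = 2*G*(⅓ + G) (n(G) = (G + ⅓)*(G + G) = (⅓ + G)*(2*G) = 2*G*(⅓ + G))
n(3)*l(-13, M) = ((⅔)*3*(1 + 3*3))*(-5) = ((⅔)*3*(1 + 9))*(-5) = ((⅔)*3*10)*(-5) = 20*(-5) = -100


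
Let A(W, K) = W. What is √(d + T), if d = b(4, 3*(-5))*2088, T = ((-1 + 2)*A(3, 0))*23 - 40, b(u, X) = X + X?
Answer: I*√62611 ≈ 250.22*I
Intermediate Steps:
b(u, X) = 2*X
T = 29 (T = ((-1 + 2)*3)*23 - 40 = (1*3)*23 - 40 = 3*23 - 40 = 69 - 40 = 29)
d = -62640 (d = (2*(3*(-5)))*2088 = (2*(-15))*2088 = -30*2088 = -62640)
√(d + T) = √(-62640 + 29) = √(-62611) = I*√62611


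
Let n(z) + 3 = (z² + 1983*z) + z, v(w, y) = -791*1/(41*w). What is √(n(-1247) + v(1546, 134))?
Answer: I*√3692513208432158/63386 ≈ 958.67*I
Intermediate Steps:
v(w, y) = -791/(41*w) (v(w, y) = -791*1/(41*w) = -791/(41*w))
n(z) = -3 + z² + 1984*z (n(z) = -3 + ((z² + 1983*z) + z) = -3 + (z² + 1984*z) = -3 + z² + 1984*z)
√(n(-1247) + v(1546, 134)) = √((-3 + (-1247)² + 1984*(-1247)) - 791/41/1546) = √((-3 + 1555009 - 2474048) - 791/41*1/1546) = √(-919042 - 791/63386) = √(-58254397003/63386) = I*√3692513208432158/63386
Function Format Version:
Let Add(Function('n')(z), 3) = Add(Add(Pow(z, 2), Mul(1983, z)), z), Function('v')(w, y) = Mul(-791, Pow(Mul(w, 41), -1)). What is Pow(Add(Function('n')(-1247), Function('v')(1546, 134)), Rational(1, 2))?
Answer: Mul(Rational(1, 63386), I, Pow(3692513208432158, Rational(1, 2))) ≈ Mul(958.67, I)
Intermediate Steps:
Function('v')(w, y) = Mul(Rational(-791, 41), Pow(w, -1)) (Function('v')(w, y) = Mul(-791, Pow(Mul(41, w), -1)) = Mul(-791, Mul(Rational(1, 41), Pow(w, -1))) = Mul(Rational(-791, 41), Pow(w, -1)))
Function('n')(z) = Add(-3, Pow(z, 2), Mul(1984, z)) (Function('n')(z) = Add(-3, Add(Add(Pow(z, 2), Mul(1983, z)), z)) = Add(-3, Add(Pow(z, 2), Mul(1984, z))) = Add(-3, Pow(z, 2), Mul(1984, z)))
Pow(Add(Function('n')(-1247), Function('v')(1546, 134)), Rational(1, 2)) = Pow(Add(Add(-3, Pow(-1247, 2), Mul(1984, -1247)), Mul(Rational(-791, 41), Pow(1546, -1))), Rational(1, 2)) = Pow(Add(Add(-3, 1555009, -2474048), Mul(Rational(-791, 41), Rational(1, 1546))), Rational(1, 2)) = Pow(Add(-919042, Rational(-791, 63386)), Rational(1, 2)) = Pow(Rational(-58254397003, 63386), Rational(1, 2)) = Mul(Rational(1, 63386), I, Pow(3692513208432158, Rational(1, 2)))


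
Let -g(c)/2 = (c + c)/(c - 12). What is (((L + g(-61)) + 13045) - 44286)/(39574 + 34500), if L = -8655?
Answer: -1456326/2703701 ≈ -0.53864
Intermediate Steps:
g(c) = -4*c/(-12 + c) (g(c) = -2*(c + c)/(c - 12) = -2*2*c/(-12 + c) = -4*c/(-12 + c))
(((L + g(-61)) + 13045) - 44286)/(39574 + 34500) = (((-8655 - 4*(-61)/(-12 - 61)) + 13045) - 44286)/(39574 + 34500) = (((-8655 - 4*(-61)/(-73)) + 13045) - 44286)/74074 = (((-8655 - 4*(-61)*(-1/73)) + 13045) - 44286)*(1/74074) = (((-8655 - 244/73) + 13045) - 44286)*(1/74074) = ((-632059/73 + 13045) - 44286)*(1/74074) = (320226/73 - 44286)*(1/74074) = -2912652/73*1/74074 = -1456326/2703701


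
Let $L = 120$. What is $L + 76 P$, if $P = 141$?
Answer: $10836$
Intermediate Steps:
$L + 76 P = 120 + 76 \cdot 141 = 120 + 10716 = 10836$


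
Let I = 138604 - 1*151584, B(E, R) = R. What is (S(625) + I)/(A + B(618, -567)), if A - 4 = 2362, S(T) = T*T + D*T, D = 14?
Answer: 386395/1799 ≈ 214.78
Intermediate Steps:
S(T) = T**2 + 14*T (S(T) = T*T + 14*T = T**2 + 14*T)
A = 2366 (A = 4 + 2362 = 2366)
I = -12980 (I = 138604 - 151584 = -12980)
(S(625) + I)/(A + B(618, -567)) = (625*(14 + 625) - 12980)/(2366 - 567) = (625*639 - 12980)/1799 = (399375 - 12980)*(1/1799) = 386395*(1/1799) = 386395/1799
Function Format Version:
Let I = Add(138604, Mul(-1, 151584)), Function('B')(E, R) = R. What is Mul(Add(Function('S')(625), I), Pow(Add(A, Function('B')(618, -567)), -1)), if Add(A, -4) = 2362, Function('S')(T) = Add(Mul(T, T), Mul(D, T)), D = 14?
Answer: Rational(386395, 1799) ≈ 214.78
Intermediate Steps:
Function('S')(T) = Add(Pow(T, 2), Mul(14, T)) (Function('S')(T) = Add(Mul(T, T), Mul(14, T)) = Add(Pow(T, 2), Mul(14, T)))
A = 2366 (A = Add(4, 2362) = 2366)
I = -12980 (I = Add(138604, -151584) = -12980)
Mul(Add(Function('S')(625), I), Pow(Add(A, Function('B')(618, -567)), -1)) = Mul(Add(Mul(625, Add(14, 625)), -12980), Pow(Add(2366, -567), -1)) = Mul(Add(Mul(625, 639), -12980), Pow(1799, -1)) = Mul(Add(399375, -12980), Rational(1, 1799)) = Mul(386395, Rational(1, 1799)) = Rational(386395, 1799)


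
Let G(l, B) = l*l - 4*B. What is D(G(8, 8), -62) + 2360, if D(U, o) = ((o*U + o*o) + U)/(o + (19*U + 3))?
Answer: 1297532/549 ≈ 2363.4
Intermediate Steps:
G(l, B) = l**2 - 4*B
D(U, o) = (U + o**2 + U*o)/(3 + o + 19*U) (D(U, o) = ((U*o + o**2) + U)/(o + (3 + 19*U)) = ((o**2 + U*o) + U)/(3 + o + 19*U) = (U + o**2 + U*o)/(3 + o + 19*U))
D(G(8, 8), -62) + 2360 = ((8**2 - 4*8) + (-62)**2 + (8**2 - 4*8)*(-62))/(3 - 62 + 19*(8**2 - 4*8)) + 2360 = ((64 - 32) + 3844 + (64 - 32)*(-62))/(3 - 62 + 19*(64 - 32)) + 2360 = (32 + 3844 + 32*(-62))/(3 - 62 + 19*32) + 2360 = (32 + 3844 - 1984)/(3 - 62 + 608) + 2360 = 1892/549 + 2360 = 1297532/549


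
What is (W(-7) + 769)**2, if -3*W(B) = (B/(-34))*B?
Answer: 6160209169/10404 ≈ 5.9210e+5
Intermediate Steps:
W(B) = B**2/102 (W(B) = -B/(-34)*B/3 = -B*(-1/34)*B/3 = -(-B/34)*B/3 = -(-1)*B**2/102 = B**2/102)
(W(-7) + 769)**2 = ((1/102)*(-7)**2 + 769)**2 = ((1/102)*49 + 769)**2 = (49/102 + 769)**2 = (78487/102)**2 = 6160209169/10404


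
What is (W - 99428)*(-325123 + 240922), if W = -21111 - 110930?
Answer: 19489921269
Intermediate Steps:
W = -132041
(W - 99428)*(-325123 + 240922) = (-132041 - 99428)*(-325123 + 240922) = -231469*(-84201) = 19489921269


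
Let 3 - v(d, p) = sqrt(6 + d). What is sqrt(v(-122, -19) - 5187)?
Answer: sqrt(-5184 - 2*I*sqrt(29)) ≈ 0.0748 - 72.0*I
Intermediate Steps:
v(d, p) = 3 - sqrt(6 + d)
sqrt(v(-122, -19) - 5187) = sqrt((3 - sqrt(6 - 122)) - 5187) = sqrt((3 - sqrt(-116)) - 5187) = sqrt((3 - 2*I*sqrt(29)) - 5187) = sqrt(-5184 - 2*I*sqrt(29))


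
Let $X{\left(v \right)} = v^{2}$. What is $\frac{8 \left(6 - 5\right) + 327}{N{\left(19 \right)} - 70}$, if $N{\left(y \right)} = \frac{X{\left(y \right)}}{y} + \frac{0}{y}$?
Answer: $- \frac{335}{51} \approx -6.5686$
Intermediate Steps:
$N{\left(y \right)} = y$ ($N{\left(y \right)} = \frac{y^{2}}{y} + \frac{0}{y} = y + 0 = y$)
$\frac{8 \left(6 - 5\right) + 327}{N{\left(19 \right)} - 70} = \frac{8 \left(6 - 5\right) + 327}{19 - 70} = \frac{8 \cdot 1 + 327}{-51} = \left(8 + 327\right) \left(- \frac{1}{51}\right) = 335 \left(- \frac{1}{51}\right) = - \frac{335}{51}$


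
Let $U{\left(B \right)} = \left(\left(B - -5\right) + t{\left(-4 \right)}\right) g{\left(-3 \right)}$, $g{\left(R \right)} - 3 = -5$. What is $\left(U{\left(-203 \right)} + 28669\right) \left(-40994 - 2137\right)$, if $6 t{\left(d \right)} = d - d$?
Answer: $-1253602515$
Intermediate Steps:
$g{\left(R \right)} = -2$ ($g{\left(R \right)} = 3 - 5 = -2$)
$t{\left(d \right)} = 0$ ($t{\left(d \right)} = \frac{d - d}{6} = \frac{1}{6} \cdot 0 = 0$)
$U{\left(B \right)} = -10 - 2 B$ ($U{\left(B \right)} = \left(\left(B - -5\right) + 0\right) \left(-2\right) = \left(\left(B + 5\right) + 0\right) \left(-2\right) = \left(\left(5 + B\right) + 0\right) \left(-2\right) = \left(5 + B\right) \left(-2\right) = -10 - 2 B$)
$\left(U{\left(-203 \right)} + 28669\right) \left(-40994 - 2137\right) = \left(\left(-10 - -406\right) + 28669\right) \left(-40994 - 2137\right) = \left(\left(-10 + 406\right) + 28669\right) \left(-43131\right) = \left(396 + 28669\right) \left(-43131\right) = 29065 \left(-43131\right) = -1253602515$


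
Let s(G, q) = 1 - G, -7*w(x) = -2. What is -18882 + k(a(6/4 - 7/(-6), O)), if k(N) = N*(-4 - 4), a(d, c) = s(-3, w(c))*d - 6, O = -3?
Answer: -56758/3 ≈ -18919.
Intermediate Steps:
w(x) = 2/7 (w(x) = -1/7*(-2) = 2/7)
a(d, c) = -6 + 4*d (a(d, c) = (1 - 1*(-3))*d - 6 = (1 + 3)*d - 6 = 4*d - 6 = -6 + 4*d)
k(N) = -8*N (k(N) = N*(-8) = -8*N)
-18882 + k(a(6/4 - 7/(-6), O)) = -18882 - 8*(-6 + 4*(6/4 - 7/(-6))) = -18882 - 8*(-6 + 4*(6*(1/4) - 7*(-1/6))) = -18882 - 8*(-6 + 4*(3/2 + 7/6)) = -18882 - 8*(-6 + 4*(8/3)) = -18882 - 8*(-6 + 32/3) = -18882 - 8*14/3 = -18882 - 112/3 = -56758/3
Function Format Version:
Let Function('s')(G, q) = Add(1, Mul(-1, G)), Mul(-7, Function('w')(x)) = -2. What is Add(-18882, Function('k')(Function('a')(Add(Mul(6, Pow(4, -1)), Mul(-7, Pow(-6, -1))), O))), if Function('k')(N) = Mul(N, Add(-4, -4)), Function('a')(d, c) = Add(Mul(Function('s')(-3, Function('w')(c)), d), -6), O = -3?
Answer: Rational(-56758, 3) ≈ -18919.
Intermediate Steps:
Function('w')(x) = Rational(2, 7) (Function('w')(x) = Mul(Rational(-1, 7), -2) = Rational(2, 7))
Function('a')(d, c) = Add(-6, Mul(4, d)) (Function('a')(d, c) = Add(Mul(Add(1, Mul(-1, -3)), d), -6) = Add(Mul(Add(1, 3), d), -6) = Add(Mul(4, d), -6) = Add(-6, Mul(4, d)))
Function('k')(N) = Mul(-8, N) (Function('k')(N) = Mul(N, -8) = Mul(-8, N))
Add(-18882, Function('k')(Function('a')(Add(Mul(6, Pow(4, -1)), Mul(-7, Pow(-6, -1))), O))) = Add(-18882, Mul(-8, Add(-6, Mul(4, Add(Mul(6, Pow(4, -1)), Mul(-7, Pow(-6, -1))))))) = Add(-18882, Mul(-8, Add(-6, Mul(4, Add(Mul(6, Rational(1, 4)), Mul(-7, Rational(-1, 6))))))) = Add(-18882, Mul(-8, Add(-6, Mul(4, Add(Rational(3, 2), Rational(7, 6)))))) = Add(-18882, Mul(-8, Add(-6, Mul(4, Rational(8, 3))))) = Add(-18882, Mul(-8, Add(-6, Rational(32, 3)))) = Add(-18882, Mul(-8, Rational(14, 3))) = Add(-18882, Rational(-112, 3)) = Rational(-56758, 3)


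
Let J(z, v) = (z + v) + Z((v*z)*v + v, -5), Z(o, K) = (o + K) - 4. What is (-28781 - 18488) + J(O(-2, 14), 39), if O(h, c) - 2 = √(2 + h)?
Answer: -44156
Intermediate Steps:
Z(o, K) = -4 + K + o (Z(o, K) = (K + o) - 4 = -4 + K + o)
O(h, c) = 2 + √(2 + h)
J(z, v) = -9 + z + 2*v + z*v² (J(z, v) = (z + v) + (-4 - 5 + ((v*z)*v + v)) = (v + z) + (-4 - 5 + (z*v² + v)) = (v + z) + (-4 - 5 + (v + z*v²)) = (v + z) + (-9 + v + z*v²) = -9 + z + 2*v + z*v²)
(-28781 - 18488) + J(O(-2, 14), 39) = (-28781 - 18488) + (-9 + 39 + (2 + √(2 - 2)) + 39*(1 + 39*(2 + √(2 - 2)))) = -47269 + (-9 + 39 + (2 + √0) + 39*(1 + 39*(2 + √0))) = -47269 + (-9 + 39 + (2 + 0) + 39*(1 + 39*(2 + 0))) = -47269 + (-9 + 39 + 2 + 39*(1 + 39*2)) = -47269 + (-9 + 39 + 2 + 39*(1 + 78)) = -47269 + (-9 + 39 + 2 + 39*79) = -47269 + (-9 + 39 + 2 + 3081) = -47269 + 3113 = -44156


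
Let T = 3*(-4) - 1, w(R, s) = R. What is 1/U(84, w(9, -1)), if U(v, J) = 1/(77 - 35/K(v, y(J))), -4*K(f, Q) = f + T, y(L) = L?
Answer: 5607/71 ≈ 78.972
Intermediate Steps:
T = -13 (T = -12 - 1 = -13)
K(f, Q) = 13/4 - f/4 (K(f, Q) = -(f - 13)/4 = -(-13 + f)/4 = 13/4 - f/4)
U(v, J) = 1/(77 - 35/(13/4 - v/4))
1/U(84, w(9, -1)) = 1/((-13 + 84)/(7*(-123 + 11*84))) = 1/((⅐)*71/(-123 + 924)) = 1/((⅐)*71/801) = 1/((⅐)*(1/801)*71) = 1/(71/5607) = 5607/71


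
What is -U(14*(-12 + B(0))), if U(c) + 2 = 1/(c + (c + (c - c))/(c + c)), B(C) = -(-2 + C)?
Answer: 560/279 ≈ 2.0072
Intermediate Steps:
B(C) = 2 - C
U(c) = -2 + 1/(1/2 + c) (U(c) = -2 + 1/(c + (c + (c - c))/(c + c)) = -2 + 1/(c + (c + 0)/((2*c))) = -2 + 1/(c + c*(1/(2*c))) = -2 + 1/(c + 1/2) = -2 + 1/(1/2 + c))
-U(14*(-12 + B(0))) = -(-4)*14*(-12 + (2 - 1*0))/(1 + 2*(14*(-12 + (2 - 1*0)))) = -(-4)*14*(-12 + (2 + 0))/(1 + 2*(14*(-12 + (2 + 0)))) = -(-4)*14*(-12 + 2)/(1 + 2*(14*(-12 + 2))) = -(-4)*14*(-10)/(1 + 2*(14*(-10))) = -(-4)*(-140)/(1 + 2*(-140)) = -(-4)*(-140)/(1 - 280) = -(-4)*(-140)/(-279) = -(-4)*(-140)*(-1)/279 = -1*(-560/279) = 560/279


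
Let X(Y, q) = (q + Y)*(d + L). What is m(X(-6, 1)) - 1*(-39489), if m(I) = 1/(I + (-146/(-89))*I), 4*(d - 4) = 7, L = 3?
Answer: 1623984769/41125 ≈ 39489.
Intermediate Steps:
d = 23/4 (d = 4 + (¼)*7 = 4 + 7/4 = 23/4 ≈ 5.7500)
X(Y, q) = 35*Y/4 + 35*q/4 (X(Y, q) = (q + Y)*(23/4 + 3) = (Y + q)*(35/4) = 35*Y/4 + 35*q/4)
m(I) = 89/(235*I) (m(I) = 1/(I + (-146*(-1/89))*I) = 1/(I + 146*I/89) = 1/(235*I/89) = 89/(235*I))
m(X(-6, 1)) - 1*(-39489) = 89/(235*((35/4)*(-6) + (35/4)*1)) - 1*(-39489) = 89/(235*(-105/2 + 35/4)) + 39489 = 89/(235*(-175/4)) + 39489 = (89/235)*(-4/175) + 39489 = -356/41125 + 39489 = 1623984769/41125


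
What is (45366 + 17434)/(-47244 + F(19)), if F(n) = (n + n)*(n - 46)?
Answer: -6280/4827 ≈ -1.3010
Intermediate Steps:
F(n) = 2*n*(-46 + n) (F(n) = (2*n)*(-46 + n) = 2*n*(-46 + n))
(45366 + 17434)/(-47244 + F(19)) = (45366 + 17434)/(-47244 + 2*19*(-46 + 19)) = 62800/(-47244 + 2*19*(-27)) = 62800/(-47244 - 1026) = 62800/(-48270) = 62800*(-1/48270) = -6280/4827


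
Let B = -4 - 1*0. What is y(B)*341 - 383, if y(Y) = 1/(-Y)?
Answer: -1191/4 ≈ -297.75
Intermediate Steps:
B = -4 (B = -4 + 0 = -4)
y(Y) = -1/Y
y(B)*341 - 383 = -1/(-4)*341 - 383 = -1*(-1/4)*341 - 383 = (1/4)*341 - 383 = 341/4 - 383 = -1191/4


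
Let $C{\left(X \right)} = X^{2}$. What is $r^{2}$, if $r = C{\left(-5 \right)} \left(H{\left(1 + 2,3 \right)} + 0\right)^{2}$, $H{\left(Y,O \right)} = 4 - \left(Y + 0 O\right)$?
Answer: $625$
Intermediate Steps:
$H{\left(Y,O \right)} = 4 - Y$ ($H{\left(Y,O \right)} = 4 - \left(Y + 0\right) = 4 - Y$)
$r = 25$ ($r = \left(-5\right)^{2} \left(\left(4 - \left(1 + 2\right)\right) + 0\right)^{2} = 25 \left(\left(4 - 3\right) + 0\right)^{2} = 25 \left(1 + 0\right)^{2} = 25 \cdot 1^{2} = 25 \cdot 1 = 25$)
$r^{2} = 25^{2} = 625$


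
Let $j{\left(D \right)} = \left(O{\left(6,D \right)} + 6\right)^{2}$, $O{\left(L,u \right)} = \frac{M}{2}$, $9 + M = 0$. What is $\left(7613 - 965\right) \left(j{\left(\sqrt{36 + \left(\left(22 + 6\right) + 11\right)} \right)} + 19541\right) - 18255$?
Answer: $129905271$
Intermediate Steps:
$M = -9$ ($M = -9 + 0 = -9$)
$O{\left(L,u \right)} = - \frac{9}{2}$
$j{\left(D \right)} = \frac{9}{4}$ ($j{\left(D \right)} = \left(- \frac{9}{2} + 6\right)^{2} = \left(\frac{3}{2}\right)^{2} = \frac{9}{4}$)
$\left(7613 - 965\right) \left(j{\left(\sqrt{36 + \left(\left(22 + 6\right) + 11\right)} \right)} + 19541\right) - 18255 = \left(7613 - 965\right) \left(\frac{9}{4} + 19541\right) - 18255 = 6648 \cdot \frac{78173}{4} - 18255 = 129923526 - 18255 = 129905271$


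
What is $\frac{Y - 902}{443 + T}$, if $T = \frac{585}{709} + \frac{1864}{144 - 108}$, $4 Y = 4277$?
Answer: $\frac{4268889}{12649768} \approx 0.33747$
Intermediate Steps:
$Y = \frac{4277}{4}$ ($Y = \frac{1}{4} \cdot 4277 = \frac{4277}{4} \approx 1069.3$)
$T = \frac{335659}{6381}$ ($T = 585 \cdot \frac{1}{709} + \frac{1864}{36} = \frac{585}{709} + 1864 \cdot \frac{1}{36} = \frac{585}{709} + \frac{466}{9} = \frac{335659}{6381} \approx 52.603$)
$\frac{Y - 902}{443 + T} = \frac{\frac{4277}{4} - 902}{443 + \frac{335659}{6381}} = \frac{669}{4 \cdot \frac{3162442}{6381}} = \frac{669}{4} \cdot \frac{6381}{3162442} = \frac{4268889}{12649768}$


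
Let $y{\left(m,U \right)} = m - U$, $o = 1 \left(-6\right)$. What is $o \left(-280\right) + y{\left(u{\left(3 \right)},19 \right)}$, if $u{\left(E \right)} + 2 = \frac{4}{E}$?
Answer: $\frac{4981}{3} \approx 1660.3$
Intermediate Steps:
$o = -6$
$u{\left(E \right)} = -2 + \frac{4}{E}$
$o \left(-280\right) + y{\left(u{\left(3 \right)},19 \right)} = \left(-6\right) \left(-280\right) - \left(21 - \frac{4}{3}\right) = 1680 + \left(\left(-2 + 4 \cdot \frac{1}{3}\right) - 19\right) = 1680 + \left(\left(-2 + \frac{4}{3}\right) - 19\right) = 1680 - \frac{59}{3} = \frac{4981}{3}$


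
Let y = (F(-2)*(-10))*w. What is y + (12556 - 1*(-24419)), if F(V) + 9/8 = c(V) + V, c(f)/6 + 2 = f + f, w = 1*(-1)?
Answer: 146335/4 ≈ 36584.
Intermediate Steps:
w = -1
c(f) = -12 + 12*f (c(f) = -12 + 6*(f + f) = -12 + 6*(2*f) = -12 + 12*f)
F(V) = -105/8 + 13*V (F(V) = -9/8 + ((-12 + 12*V) + V) = -9/8 + (-12 + 13*V) = -105/8 + 13*V)
y = -1565/4 (y = ((-105/8 + 13*(-2))*(-10))*(-1) = ((-105/8 - 26)*(-10))*(-1) = -313/8*(-10)*(-1) = (1565/4)*(-1) = -1565/4 ≈ -391.25)
y + (12556 - 1*(-24419)) = -1565/4 + (12556 - 1*(-24419)) = -1565/4 + (12556 + 24419) = -1565/4 + 36975 = 146335/4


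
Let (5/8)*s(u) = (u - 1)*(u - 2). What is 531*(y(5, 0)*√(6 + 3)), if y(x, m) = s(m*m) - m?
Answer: 25488/5 ≈ 5097.6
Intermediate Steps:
s(u) = 8*(-1 + u)*(-2 + u)/5 (s(u) = 8*((u - 1)*(u - 2))/5 = 8*((-1 + u)*(-2 + u))/5 = 8*(-1 + u)*(-2 + u)/5)
y(x, m) = 16/5 - m - 24*m²/5 + 8*m⁴/5 (y(x, m) = (16/5 - 24*m*m/5 + 8*(m*m)²/5) - m = (16/5 - 24*m²/5 + 8*(m²)²/5) - m = (16/5 - 24*m²/5 + 8*m⁴/5) - m = 16/5 - m - 24*m²/5 + 8*m⁴/5)
531*(y(5, 0)*√(6 + 3)) = 531*((16/5 - 1*0 - 24/5*0² + (8/5)*0⁴)*√(6 + 3)) = 531*((16/5 + 0 - 24/5*0 + (8/5)*0)*√9) = 531*((16/5 + 0 + 0 + 0)*3) = 531*((16/5)*3) = 531*(48/5) = 25488/5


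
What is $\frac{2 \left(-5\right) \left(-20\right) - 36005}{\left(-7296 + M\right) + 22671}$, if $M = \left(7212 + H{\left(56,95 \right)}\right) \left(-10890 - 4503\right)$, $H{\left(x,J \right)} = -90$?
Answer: $\frac{11935}{36537857} \approx 0.00032665$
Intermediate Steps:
$M = -109628946$ ($M = \left(7212 - 90\right) \left(-10890 - 4503\right) = 7122 \left(-15393\right) = -109628946$)
$\frac{2 \left(-5\right) \left(-20\right) - 36005}{\left(-7296 + M\right) + 22671} = \frac{2 \left(-5\right) \left(-20\right) - 36005}{\left(-7296 - 109628946\right) + 22671} = \frac{\left(-10\right) \left(-20\right) - 36005}{-109636242 + 22671} = \frac{200 - 36005}{-109613571} = \left(-35805\right) \left(- \frac{1}{109613571}\right) = \frac{11935}{36537857}$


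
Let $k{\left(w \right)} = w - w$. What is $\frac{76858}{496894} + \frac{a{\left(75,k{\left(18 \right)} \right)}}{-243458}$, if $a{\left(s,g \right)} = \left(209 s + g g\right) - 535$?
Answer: $\frac{2797179951}{30243204863} \approx 0.092489$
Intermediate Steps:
$k{\left(w \right)} = 0$
$a{\left(s,g \right)} = -535 + g^{2} + 209 s$ ($a{\left(s,g \right)} = \left(209 s + g^{2}\right) - 535 = \left(g^{2} + 209 s\right) - 535 = -535 + g^{2} + 209 s$)
$\frac{76858}{496894} + \frac{a{\left(75,k{\left(18 \right)} \right)}}{-243458} = \frac{76858}{496894} + \frac{-535 + 0^{2} + 209 \cdot 75}{-243458} = 76858 \cdot \frac{1}{496894} + \left(-535 + 0 + 15675\right) \left(- \frac{1}{243458}\right) = \frac{38429}{248447} + 15140 \left(- \frac{1}{243458}\right) = \frac{38429}{248447} - \frac{7570}{121729} = \frac{2797179951}{30243204863}$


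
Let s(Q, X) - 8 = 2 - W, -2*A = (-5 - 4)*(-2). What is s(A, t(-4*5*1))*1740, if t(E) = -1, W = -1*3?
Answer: 22620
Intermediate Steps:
W = -3
A = -9 (A = -(-5 - 4)*(-2)/2 = -(-9)*(-2)/2 = -½*18 = -9)
s(Q, X) = 13 (s(Q, X) = 8 + (2 - 1*(-3)) = 8 + (2 + 3) = 8 + 5 = 13)
s(A, t(-4*5*1))*1740 = 13*1740 = 22620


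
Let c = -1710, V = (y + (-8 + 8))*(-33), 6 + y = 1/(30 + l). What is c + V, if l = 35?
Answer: -98313/65 ≈ -1512.5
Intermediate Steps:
y = -389/65 (y = -6 + 1/(30 + 35) = -6 + 1/65 = -389/65 ≈ -5.9846)
V = 12837/65 (V = (-389/65 + (-8 + 8))*(-33) = (-389/65 + 0)*(-33) = -389/65*(-33) = 12837/65 ≈ 197.49)
c + V = -1710 + 12837/65 = -98313/65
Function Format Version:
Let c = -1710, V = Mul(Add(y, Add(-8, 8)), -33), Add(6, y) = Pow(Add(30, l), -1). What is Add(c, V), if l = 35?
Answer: Rational(-98313, 65) ≈ -1512.5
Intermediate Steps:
y = Rational(-389, 65) (y = Add(-6, Pow(Add(30, 35), -1)) = Add(-6, Pow(65, -1)) = Add(-6, Rational(1, 65)) = Rational(-389, 65) ≈ -5.9846)
V = Rational(12837, 65) (V = Mul(Add(Rational(-389, 65), Add(-8, 8)), -33) = Mul(Add(Rational(-389, 65), 0), -33) = Mul(Rational(-389, 65), -33) = Rational(12837, 65) ≈ 197.49)
Add(c, V) = Add(-1710, Rational(12837, 65)) = Rational(-98313, 65)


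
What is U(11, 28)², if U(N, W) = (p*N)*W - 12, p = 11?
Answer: 11397376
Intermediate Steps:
U(N, W) = -12 + 11*N*W (U(N, W) = (11*N)*W - 12 = 11*N*W - 12 = -12 + 11*N*W)
U(11, 28)² = (-12 + 11*11*28)² = (-12 + 3388)² = 3376² = 11397376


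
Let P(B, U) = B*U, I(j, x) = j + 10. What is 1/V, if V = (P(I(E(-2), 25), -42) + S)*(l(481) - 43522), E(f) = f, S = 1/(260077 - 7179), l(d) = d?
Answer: 252898/3657354183807 ≈ 6.9148e-8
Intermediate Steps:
S = 1/252898 ≈ 3.9542e-6
I(j, x) = 10 + j
V = 3657354183807/252898 (V = ((10 - 2)*(-42) + 1/252898)*(481 - 43522) = (8*(-42) + 1/252898)*(-43041) = (-336 + 1/252898)*(-43041) = -84973727/252898*(-43041) = 3657354183807/252898 ≈ 1.4462e+7)
1/V = 1/(3657354183807/252898) = 252898/3657354183807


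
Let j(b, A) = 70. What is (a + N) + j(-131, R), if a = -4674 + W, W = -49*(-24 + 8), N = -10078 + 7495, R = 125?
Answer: -6403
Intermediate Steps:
N = -2583
W = 784 (W = -49*(-16) = 784)
a = -3890 (a = -4674 + 784 = -3890)
(a + N) + j(-131, R) = (-3890 - 2583) + 70 = -6473 + 70 = -6403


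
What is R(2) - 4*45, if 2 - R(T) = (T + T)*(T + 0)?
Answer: -186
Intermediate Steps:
R(T) = 2 - 2*T**2 (R(T) = 2 - (T + T)*(T + 0) = 2 - 2*T*T = 2 - 2*T**2)
R(2) - 4*45 = (2 - 2*2**2) - 4*45 = (2 - 2*4) - 180 = (2 - 8) - 180 = -6 - 180 = -186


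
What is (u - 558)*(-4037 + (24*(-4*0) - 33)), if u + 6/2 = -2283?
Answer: 11575080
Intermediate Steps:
u = -2286 (u = -3 - 2283 = -2286)
(u - 558)*(-4037 + (24*(-4*0) - 33)) = (-2286 - 558)*(-4037 + (24*(-4*0) - 33)) = -2844*(-4037 + (24*0 - 33)) = -2844*(-4037 + (0 - 33)) = -2844*(-4037 - 33) = -2844*(-4070) = 11575080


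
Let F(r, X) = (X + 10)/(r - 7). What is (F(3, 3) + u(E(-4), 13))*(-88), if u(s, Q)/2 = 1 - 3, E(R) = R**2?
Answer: 638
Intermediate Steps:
F(r, X) = (10 + X)/(-7 + r)
u(s, Q) = -4 (u(s, Q) = 2*(1 - 3) = 2*(-2) = -4)
(F(3, 3) + u(E(-4), 13))*(-88) = ((10 + 3)/(-7 + 3) - 4)*(-88) = (13/(-4) - 4)*(-88) = (-1/4*13 - 4)*(-88) = (-13/4 - 4)*(-88) = -29/4*(-88) = 638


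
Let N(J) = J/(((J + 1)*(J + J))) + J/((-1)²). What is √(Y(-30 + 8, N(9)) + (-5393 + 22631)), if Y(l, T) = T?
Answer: √1724705/10 ≈ 131.33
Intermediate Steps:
N(J) = J + 1/(2*(1 + J)) (N(J) = J/(((1 + J)*(2*J))) + J/1 = J/((2*J*(1 + J))) + J*1 = J*(1/(2*J*(1 + J))) + J = 1/(2*(1 + J)) + J = J + 1/(2*(1 + J)))
√(Y(-30 + 8, N(9)) + (-5393 + 22631)) = √((½ + 9 + 9²)/(1 + 9) + (-5393 + 22631)) = √((½ + 9 + 81)/10 + 17238) = √((⅒)*(181/2) + 17238) = √(181/20 + 17238) = √(344941/20) = √1724705/10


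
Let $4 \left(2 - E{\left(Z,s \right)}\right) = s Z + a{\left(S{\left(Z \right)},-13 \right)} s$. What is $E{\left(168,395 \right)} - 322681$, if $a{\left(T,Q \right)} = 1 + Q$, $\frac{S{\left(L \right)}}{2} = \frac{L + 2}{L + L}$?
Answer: $-338084$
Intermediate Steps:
$S{\left(L \right)} = \frac{2 + L}{L}$ ($S{\left(L \right)} = 2 \frac{L + 2}{L + L} = 2 \frac{2 + L}{2 L} = \frac{2 + L}{L}$)
$E{\left(Z,s \right)} = 2 + 3 s - \frac{Z s}{4}$ ($E{\left(Z,s \right)} = 2 - \frac{s Z + \left(1 - 13\right) s}{4} = 2 - \frac{Z s - 12 s}{4} = 2 - \frac{- 12 s + Z s}{4} = 2 - \left(- 3 s + \frac{Z s}{4}\right) = 2 + 3 s - \frac{Z s}{4}$)
$E{\left(168,395 \right)} - 322681 = \left(2 + 3 \cdot 395 - 42 \cdot 395\right) - 322681 = \left(2 + 1185 - 16590\right) - 322681 = -15403 - 322681 = -338084$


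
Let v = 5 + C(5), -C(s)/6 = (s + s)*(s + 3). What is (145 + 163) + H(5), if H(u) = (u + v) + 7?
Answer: -155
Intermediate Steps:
C(s) = -12*s*(3 + s) (C(s) = -6*(s + s)*(s + 3) = -6*2*s*(3 + s) = -12*s*(3 + s))
v = -475 (v = 5 - 12*5*(3 + 5) = 5 - 12*5*8 = 5 - 480 = -475)
H(u) = -468 + u (H(u) = (u - 475) + 7 = (-475 + u) + 7 = -468 + u)
(145 + 163) + H(5) = (145 + 163) + (-468 + 5) = 308 - 463 = -155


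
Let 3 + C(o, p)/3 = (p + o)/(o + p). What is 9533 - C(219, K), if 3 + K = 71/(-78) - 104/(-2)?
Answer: 9539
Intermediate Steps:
K = 3751/78 (K = -3 + (71/(-78) - 104/(-2)) = -3 + (71*(-1/78) - 104*(-½)) = -3 + (-71/78 + 52) = -3 + 3985/78 = 3751/78 ≈ 48.090)
C(o, p) = -6 (C(o, p) = -9 + 3*((p + o)/(o + p)) = -9 + 3*((o + p)/(o + p)) = -9 + 3*1 = -9 + 3 = -6)
9533 - C(219, K) = 9533 - 1*(-6) = 9533 + 6 = 9539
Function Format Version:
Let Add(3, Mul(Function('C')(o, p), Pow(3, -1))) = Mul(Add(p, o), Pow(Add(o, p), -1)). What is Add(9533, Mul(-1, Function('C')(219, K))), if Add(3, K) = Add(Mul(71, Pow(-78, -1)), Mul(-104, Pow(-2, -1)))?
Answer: 9539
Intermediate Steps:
K = Rational(3751, 78) (K = Add(-3, Add(Mul(71, Pow(-78, -1)), Mul(-104, Pow(-2, -1)))) = Add(-3, Add(Mul(71, Rational(-1, 78)), Mul(-104, Rational(-1, 2)))) = Add(-3, Add(Rational(-71, 78), 52)) = Add(-3, Rational(3985, 78)) = Rational(3751, 78) ≈ 48.090)
Function('C')(o, p) = -6 (Function('C')(o, p) = Add(-9, Mul(3, Mul(Add(p, o), Pow(Add(o, p), -1)))) = Add(-9, Mul(3, Mul(Add(o, p), Pow(Add(o, p), -1)))) = Add(-9, Mul(3, 1)) = Add(-9, 3) = -6)
Add(9533, Mul(-1, Function('C')(219, K))) = Add(9533, Mul(-1, -6)) = Add(9533, 6) = 9539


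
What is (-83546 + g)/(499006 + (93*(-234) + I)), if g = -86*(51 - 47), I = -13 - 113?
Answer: -41945/238559 ≈ -0.17583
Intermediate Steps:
I = -126
g = -344 (g = -86*4 = -344)
(-83546 + g)/(499006 + (93*(-234) + I)) = (-83546 - 344)/(499006 + (93*(-234) - 126)) = -83890/(499006 + (-21762 - 126)) = -83890/(499006 - 21888) = -83890/477118 = -83890*1/477118 = -41945/238559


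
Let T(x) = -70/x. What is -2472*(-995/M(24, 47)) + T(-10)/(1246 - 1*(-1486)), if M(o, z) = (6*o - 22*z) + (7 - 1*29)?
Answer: -139994377/51908 ≈ -2697.0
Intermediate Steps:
M(o, z) = -22 - 22*z + 6*o (M(o, z) = (-22*z + 6*o) + (7 - 29) = (-22*z + 6*o) - 22 = -22 - 22*z + 6*o)
-2472*(-995/M(24, 47)) + T(-10)/(1246 - 1*(-1486)) = -2472*(-995/(-22 - 22*47 + 6*24)) + (-70/(-10))/(1246 - 1*(-1486)) = -2472*(-995/(-22 - 1034 + 144)) + (-70*(-⅒))/(1246 + 1486) = -2472/((-912*(-1/995))) + 7/2732 = -2472/912/995 + 7*(1/2732) = -2472*995/912 + 7/2732 = -102485/38 + 7/2732 = -139994377/51908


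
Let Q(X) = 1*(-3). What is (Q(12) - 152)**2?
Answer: 24025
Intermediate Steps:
Q(X) = -3
(Q(12) - 152)**2 = (-3 - 152)**2 = (-155)**2 = 24025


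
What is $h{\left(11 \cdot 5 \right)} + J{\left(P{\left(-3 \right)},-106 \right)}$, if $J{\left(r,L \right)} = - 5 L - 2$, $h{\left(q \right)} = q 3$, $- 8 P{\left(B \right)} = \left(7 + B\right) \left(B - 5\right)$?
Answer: $693$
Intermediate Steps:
$P{\left(B \right)} = - \frac{\left(-5 + B\right) \left(7 + B\right)}{8}$ ($P{\left(B \right)} = - \frac{\left(7 + B\right) \left(B - 5\right)}{8} = - \frac{\left(7 + B\right) \left(-5 + B\right)}{8} = - \frac{\left(-5 + B\right) \left(7 + B\right)}{8}$)
$h{\left(q \right)} = 3 q$
$J{\left(r,L \right)} = -2 - 5 L$
$h{\left(11 \cdot 5 \right)} + J{\left(P{\left(-3 \right)},-106 \right)} = 3 \cdot 11 \cdot 5 - -528 = 3 \cdot 55 + \left(-2 + 530\right) = 165 + 528 = 693$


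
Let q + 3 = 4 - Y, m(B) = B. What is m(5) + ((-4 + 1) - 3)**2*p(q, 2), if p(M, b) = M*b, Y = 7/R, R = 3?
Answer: -91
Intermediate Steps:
Y = 7/3 ≈ 2.3333
q = -4/3 (q = -3 + (4 - 1*7/3) = -3 + (4 - 7/3) = -3 + 5/3 = -4/3 ≈ -1.3333)
m(5) + ((-4 + 1) - 3)**2*p(q, 2) = 5 + ((-4 + 1) - 3)**2*(-4/3*2) = 5 + (-3 - 3)**2*(-8/3) = 5 + (-6)**2*(-8/3) = 5 + 36*(-8/3) = 5 - 96 = -91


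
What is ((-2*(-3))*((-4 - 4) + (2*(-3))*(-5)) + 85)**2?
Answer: 47089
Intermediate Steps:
((-2*(-3))*((-4 - 4) + (2*(-3))*(-5)) + 85)**2 = (6*(-8 - 6*(-5)) + 85)**2 = (6*(-8 + 30) + 85)**2 = (6*22 + 85)**2 = (132 + 85)**2 = 217**2 = 47089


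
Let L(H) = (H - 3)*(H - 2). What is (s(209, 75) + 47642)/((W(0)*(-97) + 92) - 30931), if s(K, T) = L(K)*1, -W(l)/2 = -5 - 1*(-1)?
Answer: -90284/31615 ≈ -2.8557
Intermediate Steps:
L(H) = (-3 + H)*(-2 + H)
W(l) = 8 (W(l) = -2*(-5 - 1*(-1)) = -2*(-5 + 1) = -2*(-4) = 8)
s(K, T) = 6 + K² - 5*K (s(K, T) = (6 + K² - 5*K)*1 = 6 + K² - 5*K)
(s(209, 75) + 47642)/((W(0)*(-97) + 92) - 30931) = ((6 + 209² - 5*209) + 47642)/((8*(-97) + 92) - 30931) = ((6 + 43681 - 1045) + 47642)/((-776 + 92) - 30931) = (42642 + 47642)/(-684 - 30931) = 90284/(-31615) = 90284*(-1/31615) = -90284/31615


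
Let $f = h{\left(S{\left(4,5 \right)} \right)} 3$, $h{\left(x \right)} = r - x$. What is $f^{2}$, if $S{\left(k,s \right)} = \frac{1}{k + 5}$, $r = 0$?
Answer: $\frac{1}{9} \approx 0.11111$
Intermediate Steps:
$S{\left(k,s \right)} = \frac{1}{5 + k}$
$h{\left(x \right)} = - x$ ($h{\left(x \right)} = 0 - x = - x$)
$f = - \frac{1}{3}$ ($f = - \frac{1}{5 + 4} \cdot 3 = - \frac{1}{9} \cdot 3 = \left(-1\right) \frac{1}{9} \cdot 3 = \left(- \frac{1}{9}\right) 3 = - \frac{1}{3} \approx -0.33333$)
$f^{2} = \left(- \frac{1}{3}\right)^{2} = \frac{1}{9}$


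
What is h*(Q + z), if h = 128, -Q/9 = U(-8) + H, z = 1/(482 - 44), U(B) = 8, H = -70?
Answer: 15641920/219 ≈ 71424.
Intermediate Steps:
z = 1/438 ≈ 0.0022831
Q = 558 (Q = -9*(8 - 70) = -9*(-62) = 558)
h*(Q + z) = 128*(558 + 1/438) = 128*(244405/438) = 15641920/219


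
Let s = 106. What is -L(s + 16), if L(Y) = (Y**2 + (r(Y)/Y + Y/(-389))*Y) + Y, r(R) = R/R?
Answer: -5822839/389 ≈ -14969.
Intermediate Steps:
r(R) = 1
L(Y) = Y + Y**2 + Y*(1/Y - Y/389) (L(Y) = (Y**2 + (1/Y + Y/(-389))*Y) + Y = (Y**2 + (1/Y + Y*(-1/389))*Y) + Y = (Y**2 + (1/Y - Y/389)*Y) + Y = (Y**2 + Y*(1/Y - Y/389)) + Y = Y + Y**2 + Y*(1/Y - Y/389))
-L(s + 16) = -(1 + (106 + 16) + 388*(106 + 16)**2/389) = -(1 + 122 + (388/389)*122**2) = -(1 + 122 + (388/389)*14884) = -(1 + 122 + 5774992/389) = -1*5822839/389 = -5822839/389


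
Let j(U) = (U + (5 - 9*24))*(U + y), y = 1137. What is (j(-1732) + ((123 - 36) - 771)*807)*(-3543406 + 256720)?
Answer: -1985477152542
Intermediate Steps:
j(U) = (-211 + U)*(1137 + U) (j(U) = (U + (5 - 9*24))*(U + 1137) = (U + (5 - 216))*(1137 + U) = (U - 211)*(1137 + U) = (-211 + U)*(1137 + U))
(j(-1732) + ((123 - 36) - 771)*807)*(-3543406 + 256720) = ((-239907 + (-1732)**2 + 926*(-1732)) + ((123 - 36) - 771)*807)*(-3543406 + 256720) = ((-239907 + 2999824 - 1603832) + (87 - 771)*807)*(-3286686) = (1156085 - 684*807)*(-3286686) = (1156085 - 551988)*(-3286686) = 604097*(-3286686) = -1985477152542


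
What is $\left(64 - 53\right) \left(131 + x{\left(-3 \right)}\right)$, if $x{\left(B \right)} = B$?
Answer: $1408$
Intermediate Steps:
$\left(64 - 53\right) \left(131 + x{\left(-3 \right)}\right) = \left(64 - 53\right) \left(131 - 3\right) = \left(64 - 53\right) 128 = 11 \cdot 128 = 1408$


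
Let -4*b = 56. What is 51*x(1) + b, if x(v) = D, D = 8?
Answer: 394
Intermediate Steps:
b = -14 (b = -¼*56 = -14)
x(v) = 8
51*x(1) + b = 51*8 - 14 = 408 - 14 = 394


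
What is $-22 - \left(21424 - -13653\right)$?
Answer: $-35099$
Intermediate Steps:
$-22 - \left(21424 - -13653\right) = -22 - \left(21424 + 13653\right) = -22 - 35077 = -35099$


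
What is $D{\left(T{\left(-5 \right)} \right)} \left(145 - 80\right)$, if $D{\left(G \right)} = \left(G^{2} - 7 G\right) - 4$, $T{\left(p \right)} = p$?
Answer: $3640$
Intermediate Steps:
$D{\left(G \right)} = -4 + G^{2} - 7 G$
$D{\left(T{\left(-5 \right)} \right)} \left(145 - 80\right) = \left(-4 + \left(-5\right)^{2} - -35\right) \left(145 - 80\right) = \left(-4 + 25 + 35\right) 65 = 56 \cdot 65 = 3640$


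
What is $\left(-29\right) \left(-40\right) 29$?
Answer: $33640$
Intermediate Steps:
$\left(-29\right) \left(-40\right) 29 = 1160 \cdot 29 = 33640$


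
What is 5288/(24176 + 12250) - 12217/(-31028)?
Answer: 304546253/565112964 ≈ 0.53891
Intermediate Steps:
5288/(24176 + 12250) - 12217/(-31028) = 5288/36426 - 12217*(-1/31028) = 5288*(1/36426) + 12217/31028 = 2644/18213 + 12217/31028 = 304546253/565112964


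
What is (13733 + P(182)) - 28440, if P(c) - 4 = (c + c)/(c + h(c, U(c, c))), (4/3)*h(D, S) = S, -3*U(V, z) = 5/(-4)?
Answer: -42882827/2917 ≈ -14701.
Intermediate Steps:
U(V, z) = 5/12 (U(V, z) = -5/(3*(-4)) = -5*(-1)/(3*4) = -1/3*(-5/4) = 5/12)
h(D, S) = 3*S/4
P(c) = 4 + 2*c/(5/16 + c) (P(c) = 4 + (c + c)/(c + (3/4)*(5/12)) = 4 + (2*c)/(c + 5/16) = 4 + (2*c)/(5/16 + c) = 4 + 2*c/(5/16 + c))
(13733 + P(182)) - 28440 = (13733 + 4*(5 + 24*182)/(5 + 16*182)) - 28440 = (13733 + 4*(5 + 4368)/(5 + 2912)) - 28440 = (13733 + 4*4373/2917) - 28440 = (13733 + 4*(1/2917)*4373) - 28440 = (13733 + 17492/2917) - 28440 = 40076653/2917 - 28440 = -42882827/2917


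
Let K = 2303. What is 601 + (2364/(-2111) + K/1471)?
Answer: 1867658070/3105281 ≈ 601.45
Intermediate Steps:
601 + (2364/(-2111) + K/1471) = 601 + (2364/(-2111) + 2303/1471) = 601 + (2364*(-1/2111) + 2303*(1/1471)) = 601 + (-2364/2111 + 2303/1471) = 601 + 1384189/3105281 = 1867658070/3105281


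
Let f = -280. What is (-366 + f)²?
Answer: 417316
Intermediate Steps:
(-366 + f)² = (-366 - 280)² = (-646)² = 417316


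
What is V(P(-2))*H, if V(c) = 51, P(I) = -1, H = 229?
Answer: 11679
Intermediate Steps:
V(P(-2))*H = 51*229 = 11679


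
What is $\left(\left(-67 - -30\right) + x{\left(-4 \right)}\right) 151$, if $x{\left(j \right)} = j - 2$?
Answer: $-6493$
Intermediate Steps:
$x{\left(j \right)} = -2 + j$ ($x{\left(j \right)} = j - 2 = -2 + j$)
$\left(\left(-67 - -30\right) + x{\left(-4 \right)}\right) 151 = \left(\left(-67 - -30\right) - 6\right) 151 = \left(\left(-67 + 30\right) - 6\right) 151 = \left(-37 - 6\right) 151 = \left(-43\right) 151 = -6493$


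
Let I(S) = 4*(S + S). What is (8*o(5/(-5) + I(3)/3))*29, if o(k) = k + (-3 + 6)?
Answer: 2320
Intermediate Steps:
I(S) = 8*S (I(S) = 4*(2*S) = 8*S)
o(k) = 3 + k (o(k) = k + 3 = 3 + k)
(8*o(5/(-5) + I(3)/3))*29 = (8*(3 + (5/(-5) + (8*3)/3)))*29 = (8*(3 + (5*(-⅕) + 24*(⅓))))*29 = (8*(3 + (-1 + 8)))*29 = (8*(3 + 7))*29 = (8*10)*29 = 80*29 = 2320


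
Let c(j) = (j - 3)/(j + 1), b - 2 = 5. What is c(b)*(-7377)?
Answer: -7377/2 ≈ -3688.5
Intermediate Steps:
b = 7 (b = 2 + 5 = 7)
c(j) = (-3 + j)/(1 + j)
c(b)*(-7377) = ((-3 + 7)/(1 + 7))*(-7377) = (4/8)*(-7377) = ((⅛)*4)*(-7377) = (½)*(-7377) = -7377/2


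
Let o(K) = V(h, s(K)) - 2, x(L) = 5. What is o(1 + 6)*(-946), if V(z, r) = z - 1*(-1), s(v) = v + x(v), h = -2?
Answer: 2838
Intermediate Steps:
s(v) = 5 + v (s(v) = v + 5 = 5 + v)
V(z, r) = 1 + z (V(z, r) = z + 1 = 1 + z)
o(K) = -3 (o(K) = (1 - 2) - 2 = -1 - 2 = -3)
o(1 + 6)*(-946) = -3*(-946) = 2838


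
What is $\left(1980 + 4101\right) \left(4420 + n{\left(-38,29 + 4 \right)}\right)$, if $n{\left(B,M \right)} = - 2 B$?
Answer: $27340176$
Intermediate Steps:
$\left(1980 + 4101\right) \left(4420 + n{\left(-38,29 + 4 \right)}\right) = \left(1980 + 4101\right) \left(4420 - -76\right) = 6081 \left(4420 + 76\right) = 6081 \cdot 4496 = 27340176$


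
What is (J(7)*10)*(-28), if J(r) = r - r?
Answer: 0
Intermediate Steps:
J(r) = 0
(J(7)*10)*(-28) = (0*10)*(-28) = 0*(-28) = 0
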